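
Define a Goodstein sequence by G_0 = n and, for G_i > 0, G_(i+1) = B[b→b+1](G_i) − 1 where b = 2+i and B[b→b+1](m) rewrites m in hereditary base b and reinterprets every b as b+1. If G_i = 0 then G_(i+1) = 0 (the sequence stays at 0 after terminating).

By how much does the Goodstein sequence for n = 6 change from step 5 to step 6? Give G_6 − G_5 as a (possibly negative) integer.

89204

6 —HB2→ 2^2 + 2 —bump→ 3^3 + 3 = 30 —(−1)→ 29
29 —HB3→ 3^3 + 2 —bump→ 4^4 + 2 = 258 —(−1)→ 257
257 —HB4→ 4^4 + 1 —bump→ 5^5 + 1 = 3126 —(−1)→ 3125
3125 —HB5→ 5^5 —bump→ 6^6 = 46656 —(−1)→ 46655
46655 —HB6→ 5·6^5 + 5·6^4 + 5·6^3 + 5·6^2 + 5·6 + 5 —bump→ 5·7^5 + 5·7^4 + 5·7^3 + 5·7^2 + 5·7 + 5 = 98040 —(−1)→ 98039
98039 —HB7→ 5·7^5 + 5·7^4 + 5·7^3 + 5·7^2 + 5·7 + 4 —bump→ 5·8^5 + 5·8^4 + 5·8^3 + 5·8^2 + 5·8 + 4 = 187244 —(−1)→ 187243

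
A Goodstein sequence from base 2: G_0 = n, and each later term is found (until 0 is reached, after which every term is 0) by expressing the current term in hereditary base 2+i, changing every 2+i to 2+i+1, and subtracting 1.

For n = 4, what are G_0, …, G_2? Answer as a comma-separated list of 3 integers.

G_0=4  [base 2] 2^2  →[2↦3]→  3^3 = 27  −1 ⇒ G_1=26
G_1=26  [base 3] 2·3^2 + 2·3 + 2  →[3↦4]→  2·4^2 + 2·4 + 2 = 42  −1 ⇒ G_2=41

4, 26, 41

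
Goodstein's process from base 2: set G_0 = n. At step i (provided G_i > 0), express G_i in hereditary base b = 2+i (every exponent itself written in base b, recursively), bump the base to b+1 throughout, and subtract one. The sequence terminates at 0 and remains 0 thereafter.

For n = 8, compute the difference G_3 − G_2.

i=0: 8 = 2^(2 + 1) (b=2); 2→3: 3^(3 + 1) = 81; 81−1 = 80
i=1: 80 = 2·3^3 + 2·3^2 + 2·3 + 2 (b=3); 3→4: 2·4^4 + 2·4^2 + 2·4 + 2 = 554; 554−1 = 553
i=2: 553 = 2·4^4 + 2·4^2 + 2·4 + 1 (b=4); 4→5: 2·5^5 + 2·5^2 + 2·5 + 1 = 6311; 6311−1 = 6310

5757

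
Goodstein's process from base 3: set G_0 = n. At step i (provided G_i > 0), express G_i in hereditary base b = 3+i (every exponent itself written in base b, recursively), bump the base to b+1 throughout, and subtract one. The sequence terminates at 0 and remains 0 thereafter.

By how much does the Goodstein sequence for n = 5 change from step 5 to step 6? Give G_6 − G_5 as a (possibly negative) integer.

-1

step 0: 5 = 3 + 2; sub 4 for 3: 4 + 2; = 6; G_1 = 6−1 = 5
step 1: 5 = 4 + 1; sub 5 for 4: 5 + 1; = 6; G_2 = 6−1 = 5
step 2: 5 = 5; sub 6 for 5: 6; = 6; G_3 = 6−1 = 5
step 3: 5 = 5; sub 7 for 6: 5; = 5; G_4 = 5−1 = 4
step 4: 4 = 4; sub 8 for 7: 4; = 4; G_5 = 4−1 = 3
step 5: 3 = 3; sub 9 for 8: 3; = 3; G_6 = 3−1 = 2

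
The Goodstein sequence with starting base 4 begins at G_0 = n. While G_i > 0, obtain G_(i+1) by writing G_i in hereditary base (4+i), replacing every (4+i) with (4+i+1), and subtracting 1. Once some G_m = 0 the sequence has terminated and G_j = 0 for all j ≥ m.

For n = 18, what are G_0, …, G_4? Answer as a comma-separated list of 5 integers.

18 —HB4→ 4^2 + 2 —bump→ 5^2 + 2 = 27 —(−1)→ 26
26 —HB5→ 5^2 + 1 —bump→ 6^2 + 1 = 37 —(−1)→ 36
36 —HB6→ 6^2 —bump→ 7^2 = 49 —(−1)→ 48
48 —HB7→ 6·7 + 6 —bump→ 6·8 + 6 = 54 —(−1)→ 53

18, 26, 36, 48, 53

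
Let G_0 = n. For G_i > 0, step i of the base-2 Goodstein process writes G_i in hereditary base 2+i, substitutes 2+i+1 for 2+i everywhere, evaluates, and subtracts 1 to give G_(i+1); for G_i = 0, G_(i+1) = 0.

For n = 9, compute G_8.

30000003325

(0) 9|_2 = 2^(2 + 1) + 1 ↦ 3^(3 + 1) + 1|_3 = 82 ⇒ 81
(1) 81|_3 = 3^(3 + 1) ↦ 4^(4 + 1)|_4 = 1024 ⇒ 1023
(2) 1023|_4 = 3·4^4 + 3·4^3 + 3·4^2 + 3·4 + 3 ↦ 3·5^5 + 3·5^3 + 3·5^2 + 3·5 + 3|_5 = 9843 ⇒ 9842
(3) 9842|_5 = 3·5^5 + 3·5^3 + 3·5^2 + 3·5 + 2 ↦ 3·6^6 + 3·6^3 + 3·6^2 + 3·6 + 2|_6 = 140744 ⇒ 140743
(4) 140743|_6 = 3·6^6 + 3·6^3 + 3·6^2 + 3·6 + 1 ↦ 3·7^7 + 3·7^3 + 3·7^2 + 3·7 + 1|_7 = 2471827 ⇒ 2471826
(5) 2471826|_7 = 3·7^7 + 3·7^3 + 3·7^2 + 3·7 ↦ 3·8^8 + 3·8^3 + 3·8^2 + 3·8|_8 = 50333400 ⇒ 50333399
(6) 50333399|_8 = 3·8^8 + 3·8^3 + 3·8^2 + 2·8 + 7 ↦ 3·9^9 + 3·9^3 + 3·9^2 + 2·9 + 7|_9 = 1162263922 ⇒ 1162263921
(7) 1162263921|_9 = 3·9^9 + 3·9^3 + 3·9^2 + 2·9 + 6 ↦ 3·10^10 + 3·10^3 + 3·10^2 + 2·10 + 6|_10 = 30000003326 ⇒ 30000003325
(8) 30000003325|_10 = 3·10^10 + 3·10^3 + 3·10^2 + 2·10 + 5 ↦ 3·11^11 + 3·11^3 + 3·11^2 + 2·11 + 5|_11 = 855935016216 ⇒ 855935016215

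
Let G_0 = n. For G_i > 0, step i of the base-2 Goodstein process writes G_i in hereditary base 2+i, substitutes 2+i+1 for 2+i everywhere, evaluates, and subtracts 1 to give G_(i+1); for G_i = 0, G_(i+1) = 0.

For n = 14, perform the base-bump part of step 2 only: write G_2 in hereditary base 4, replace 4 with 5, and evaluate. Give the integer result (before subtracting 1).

18751

step 0: 14 = 2^(2 + 1) + 2^2 + 2; sub 3 for 2: 3^(3 + 1) + 3^3 + 3; = 111; G_1 = 111−1 = 110
step 1: 110 = 3^(3 + 1) + 3^3 + 2; sub 4 for 3: 4^(4 + 1) + 4^4 + 2; = 1282; G_2 = 1282−1 = 1281
step 2: 1281 = 4^(4 + 1) + 4^4 + 1; sub 5 for 4: 5^(5 + 1) + 5^5 + 1; = 18751; G_3 = 18751−1 = 18750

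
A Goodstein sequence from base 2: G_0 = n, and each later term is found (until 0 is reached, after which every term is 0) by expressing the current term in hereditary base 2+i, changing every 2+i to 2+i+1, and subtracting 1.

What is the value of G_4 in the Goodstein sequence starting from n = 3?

1

G_0 = 3. HB_2(3) = 2 + 1. Bump = 4. G_1 = 3.
G_1 = 3. HB_3(3) = 3. Bump = 4. G_2 = 3.
G_2 = 3. HB_4(3) = 3. Bump = 3. G_3 = 2.
G_3 = 2. HB_5(2) = 2. Bump = 2. G_4 = 1.
G_4 = 1. HB_6(1) = 1. Bump = 1. G_5 = 0.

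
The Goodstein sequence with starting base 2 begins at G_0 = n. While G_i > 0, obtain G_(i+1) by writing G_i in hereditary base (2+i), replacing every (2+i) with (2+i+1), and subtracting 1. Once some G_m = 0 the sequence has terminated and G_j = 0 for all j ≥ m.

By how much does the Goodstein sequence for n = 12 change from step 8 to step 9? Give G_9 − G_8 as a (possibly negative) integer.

base 2: 12 = 2^(2 + 1) + 2^2; at 3: 3^(3 + 1) + 3^3 = 108; next = 107
base 3: 107 = 3^(3 + 1) + 2·3^2 + 2·3 + 2; at 4: 4^(4 + 1) + 2·4^2 + 2·4 + 2 = 1066; next = 1065
base 4: 1065 = 4^(4 + 1) + 2·4^2 + 2·4 + 1; at 5: 5^(5 + 1) + 2·5^2 + 2·5 + 1 = 15686; next = 15685
base 5: 15685 = 5^(5 + 1) + 2·5^2 + 2·5; at 6: 6^(6 + 1) + 2·6^2 + 2·6 = 280020; next = 280019
base 6: 280019 = 6^(6 + 1) + 2·6^2 + 6 + 5; at 7: 7^(7 + 1) + 2·7^2 + 7 + 5 = 5764911; next = 5764910
base 7: 5764910 = 7^(7 + 1) + 2·7^2 + 7 + 4; at 8: 8^(8 + 1) + 2·8^2 + 8 + 4 = 134217868; next = 134217867
base 8: 134217867 = 8^(8 + 1) + 2·8^2 + 8 + 3; at 9: 9^(9 + 1) + 2·9^2 + 9 + 3 = 3486784575; next = 3486784574
base 9: 3486784574 = 9^(9 + 1) + 2·9^2 + 9 + 2; at 10: 10^(10 + 1) + 2·10^2 + 10 + 2 = 100000000212; next = 100000000211
base 10: 100000000211 = 10^(10 + 1) + 2·10^2 + 10 + 1; at 11: 11^(11 + 1) + 2·11^2 + 11 + 1 = 3138428376975; next = 3138428376974

3038428376763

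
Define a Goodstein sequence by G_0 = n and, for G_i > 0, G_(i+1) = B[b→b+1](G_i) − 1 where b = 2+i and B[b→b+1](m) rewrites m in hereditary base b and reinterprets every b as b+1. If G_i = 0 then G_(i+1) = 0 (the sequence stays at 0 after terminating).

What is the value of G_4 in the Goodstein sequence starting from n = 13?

i=0: 13 = 2^(2 + 1) + 2^2 + 1 (b=2); 2→3: 3^(3 + 1) + 3^3 + 1 = 109; 109−1 = 108
i=1: 108 = 3^(3 + 1) + 3^3 (b=3); 3→4: 4^(4 + 1) + 4^4 = 1280; 1280−1 = 1279
i=2: 1279 = 4^(4 + 1) + 3·4^3 + 3·4^2 + 3·4 + 3 (b=4); 4→5: 5^(5 + 1) + 3·5^3 + 3·5^2 + 3·5 + 3 = 16093; 16093−1 = 16092
i=3: 16092 = 5^(5 + 1) + 3·5^3 + 3·5^2 + 3·5 + 2 (b=5); 5→6: 6^(6 + 1) + 3·6^3 + 3·6^2 + 3·6 + 2 = 280712; 280712−1 = 280711

280711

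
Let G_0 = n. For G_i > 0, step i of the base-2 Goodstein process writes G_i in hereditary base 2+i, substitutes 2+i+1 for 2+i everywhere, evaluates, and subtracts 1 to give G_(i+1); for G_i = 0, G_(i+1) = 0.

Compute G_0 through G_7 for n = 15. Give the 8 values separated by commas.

G_0=15  [base 2] 2^(2 + 1) + 2^2 + 2 + 1  →[2↦3]→  3^(3 + 1) + 3^3 + 3 + 1 = 112  −1 ⇒ G_1=111
G_1=111  [base 3] 3^(3 + 1) + 3^3 + 3  →[3↦4]→  4^(4 + 1) + 4^4 + 4 = 1284  −1 ⇒ G_2=1283
G_2=1283  [base 4] 4^(4 + 1) + 4^4 + 3  →[4↦5]→  5^(5 + 1) + 5^5 + 3 = 18753  −1 ⇒ G_3=18752
G_3=18752  [base 5] 5^(5 + 1) + 5^5 + 2  →[5↦6]→  6^(6 + 1) + 6^6 + 2 = 326594  −1 ⇒ G_4=326593
G_4=326593  [base 6] 6^(6 + 1) + 6^6 + 1  →[6↦7]→  7^(7 + 1) + 7^7 + 1 = 6588345  −1 ⇒ G_5=6588344
G_5=6588344  [base 7] 7^(7 + 1) + 7^7  →[7↦8]→  8^(8 + 1) + 8^8 = 150994944  −1 ⇒ G_6=150994943
G_6=150994943  [base 8] 8^(8 + 1) + 7·8^7 + 7·8^6 + 7·8^5 + 7·8^4 + 7·8^3 + 7·8^2 + 7·8 + 7  →[8↦9]→  9^(9 + 1) + 7·9^7 + 7·9^6 + 7·9^5 + 7·9^4 + 7·9^3 + 7·9^2 + 7·9 + 7 = 3524450281  −1 ⇒ G_7=3524450280

15, 111, 1283, 18752, 326593, 6588344, 150994943, 3524450280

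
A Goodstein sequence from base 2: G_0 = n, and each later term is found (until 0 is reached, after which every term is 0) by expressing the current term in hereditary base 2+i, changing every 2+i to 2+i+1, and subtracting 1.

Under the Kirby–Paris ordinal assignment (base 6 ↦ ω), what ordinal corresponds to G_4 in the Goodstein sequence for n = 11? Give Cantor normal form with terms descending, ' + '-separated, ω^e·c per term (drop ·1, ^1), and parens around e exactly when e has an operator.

ω^(ω + 1) + 1

(0) 11|_2 = 2^(2 + 1) + 2 + 1 ↦ 3^(3 + 1) + 3 + 1|_3 = 85 ⇒ 84
(1) 84|_3 = 3^(3 + 1) + 3 ↦ 4^(4 + 1) + 4|_4 = 1028 ⇒ 1027
(2) 1027|_4 = 4^(4 + 1) + 3 ↦ 5^(5 + 1) + 3|_5 = 15628 ⇒ 15627
(3) 15627|_5 = 5^(5 + 1) + 2 ↦ 6^(6 + 1) + 2|_6 = 279938 ⇒ 279937
(4) 279937|_6 = 6^(6 + 1) + 1 ↦ 7^(7 + 1) + 1|_7 = 5764802 ⇒ 5764801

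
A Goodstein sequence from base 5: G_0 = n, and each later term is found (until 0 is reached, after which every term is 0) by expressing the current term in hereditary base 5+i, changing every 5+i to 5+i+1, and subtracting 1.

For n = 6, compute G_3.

6 —HB5→ 5 + 1 —bump→ 6 + 1 = 7 —(−1)→ 6
6 —HB6→ 6 —bump→ 7 = 7 —(−1)→ 6
6 —HB7→ 6 —bump→ 6 = 6 —(−1)→ 5
5 —HB8→ 5 —bump→ 5 = 5 —(−1)→ 4

5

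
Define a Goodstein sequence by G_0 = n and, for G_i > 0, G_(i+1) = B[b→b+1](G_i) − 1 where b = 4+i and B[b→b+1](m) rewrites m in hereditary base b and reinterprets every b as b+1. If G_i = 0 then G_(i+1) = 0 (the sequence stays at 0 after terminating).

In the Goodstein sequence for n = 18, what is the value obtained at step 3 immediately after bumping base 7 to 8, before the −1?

54

i=0: 18 = 4^2 + 2 (b=4); 4→5: 5^2 + 2 = 27; 27−1 = 26
i=1: 26 = 5^2 + 1 (b=5); 5→6: 6^2 + 1 = 37; 37−1 = 36
i=2: 36 = 6^2 (b=6); 6→7: 7^2 = 49; 49−1 = 48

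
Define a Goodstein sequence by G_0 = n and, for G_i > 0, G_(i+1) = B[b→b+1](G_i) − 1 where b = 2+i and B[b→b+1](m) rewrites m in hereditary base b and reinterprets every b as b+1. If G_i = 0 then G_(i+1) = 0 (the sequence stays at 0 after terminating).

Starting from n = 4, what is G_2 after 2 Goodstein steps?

base 2: 4 = 2^2; at 3: 3^3 = 27; next = 26
base 3: 26 = 2·3^2 + 2·3 + 2; at 4: 2·4^2 + 2·4 + 2 = 42; next = 41

41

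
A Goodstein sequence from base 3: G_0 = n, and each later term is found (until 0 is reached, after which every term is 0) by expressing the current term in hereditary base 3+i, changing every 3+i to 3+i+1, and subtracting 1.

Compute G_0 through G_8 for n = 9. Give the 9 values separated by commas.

step 0: 9 = 3^2; sub 4 for 3: 4^2; = 16; G_1 = 16−1 = 15
step 1: 15 = 3·4 + 3; sub 5 for 4: 3·5 + 3; = 18; G_2 = 18−1 = 17
step 2: 17 = 3·5 + 2; sub 6 for 5: 3·6 + 2; = 20; G_3 = 20−1 = 19
step 3: 19 = 3·6 + 1; sub 7 for 6: 3·7 + 1; = 22; G_4 = 22−1 = 21
step 4: 21 = 3·7; sub 8 for 7: 3·8; = 24; G_5 = 24−1 = 23
step 5: 23 = 2·8 + 7; sub 9 for 8: 2·9 + 7; = 25; G_6 = 25−1 = 24
step 6: 24 = 2·9 + 6; sub 10 for 9: 2·10 + 6; = 26; G_7 = 26−1 = 25
step 7: 25 = 2·10 + 5; sub 11 for 10: 2·11 + 5; = 27; G_8 = 27−1 = 26

9, 15, 17, 19, 21, 23, 24, 25, 26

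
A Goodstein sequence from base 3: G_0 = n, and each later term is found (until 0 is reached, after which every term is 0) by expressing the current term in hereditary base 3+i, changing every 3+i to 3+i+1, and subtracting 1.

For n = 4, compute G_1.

(0) 4|_3 = 3 + 1 ↦ 4 + 1|_4 = 5 ⇒ 4
(1) 4|_4 = 4 ↦ 5|_5 = 5 ⇒ 4

4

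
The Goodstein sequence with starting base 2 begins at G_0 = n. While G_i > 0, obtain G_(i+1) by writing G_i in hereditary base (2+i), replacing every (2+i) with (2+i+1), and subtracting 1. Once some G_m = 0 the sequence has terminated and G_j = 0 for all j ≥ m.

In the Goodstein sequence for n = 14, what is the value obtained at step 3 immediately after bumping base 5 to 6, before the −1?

326592

base 2: 14 = 2^(2 + 1) + 2^2 + 2; at 3: 3^(3 + 1) + 3^3 + 3 = 111; next = 110
base 3: 110 = 3^(3 + 1) + 3^3 + 2; at 4: 4^(4 + 1) + 4^4 + 2 = 1282; next = 1281
base 4: 1281 = 4^(4 + 1) + 4^4 + 1; at 5: 5^(5 + 1) + 5^5 + 1 = 18751; next = 18750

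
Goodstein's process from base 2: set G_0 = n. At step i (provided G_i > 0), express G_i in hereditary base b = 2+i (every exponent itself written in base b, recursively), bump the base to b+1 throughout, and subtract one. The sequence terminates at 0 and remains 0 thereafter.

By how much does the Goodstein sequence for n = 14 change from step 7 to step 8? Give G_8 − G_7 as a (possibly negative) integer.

G_0=14  [base 2] 2^(2 + 1) + 2^2 + 2  →[2↦3]→  3^(3 + 1) + 3^3 + 3 = 111  −1 ⇒ G_1=110
G_1=110  [base 3] 3^(3 + 1) + 3^3 + 2  →[3↦4]→  4^(4 + 1) + 4^4 + 2 = 1282  −1 ⇒ G_2=1281
G_2=1281  [base 4] 4^(4 + 1) + 4^4 + 1  →[4↦5]→  5^(5 + 1) + 5^5 + 1 = 18751  −1 ⇒ G_3=18750
G_3=18750  [base 5] 5^(5 + 1) + 5^5  →[5↦6]→  6^(6 + 1) + 6^6 = 326592  −1 ⇒ G_4=326591
G_4=326591  [base 6] 6^(6 + 1) + 5·6^5 + 5·6^4 + 5·6^3 + 5·6^2 + 5·6 + 5  →[6↦7]→  7^(7 + 1) + 5·7^5 + 5·7^4 + 5·7^3 + 5·7^2 + 5·7 + 5 = 5862841  −1 ⇒ G_5=5862840
G_5=5862840  [base 7] 7^(7 + 1) + 5·7^5 + 5·7^4 + 5·7^3 + 5·7^2 + 5·7 + 4  →[7↦8]→  8^(8 + 1) + 5·8^5 + 5·8^4 + 5·8^3 + 5·8^2 + 5·8 + 4 = 134404972  −1 ⇒ G_6=134404971
G_6=134404971  [base 8] 8^(8 + 1) + 5·8^5 + 5·8^4 + 5·8^3 + 5·8^2 + 5·8 + 3  →[8↦9]→  9^(9 + 1) + 5·9^5 + 5·9^4 + 5·9^3 + 5·9^2 + 5·9 + 3 = 3487116549  −1 ⇒ G_7=3487116548
G_7=3487116548  [base 9] 9^(9 + 1) + 5·9^5 + 5·9^4 + 5·9^3 + 5·9^2 + 5·9 + 2  →[9↦10]→  10^(10 + 1) + 5·10^5 + 5·10^4 + 5·10^3 + 5·10^2 + 5·10 + 2 = 100000555552  −1 ⇒ G_8=100000555551

96513439003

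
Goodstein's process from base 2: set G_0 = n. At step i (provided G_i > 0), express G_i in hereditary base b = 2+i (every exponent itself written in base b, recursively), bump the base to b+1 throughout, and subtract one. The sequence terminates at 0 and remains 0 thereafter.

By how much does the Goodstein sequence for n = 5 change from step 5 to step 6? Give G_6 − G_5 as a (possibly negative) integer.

i=0: 5 = 2^2 + 1 (b=2); 2→3: 3^3 + 1 = 28; 28−1 = 27
i=1: 27 = 3^3 (b=3); 3→4: 4^4 = 256; 256−1 = 255
i=2: 255 = 3·4^3 + 3·4^2 + 3·4 + 3 (b=4); 4→5: 3·5^3 + 3·5^2 + 3·5 + 3 = 468; 468−1 = 467
i=3: 467 = 3·5^3 + 3·5^2 + 3·5 + 2 (b=5); 5→6: 3·6^3 + 3·6^2 + 3·6 + 2 = 776; 776−1 = 775
i=4: 775 = 3·6^3 + 3·6^2 + 3·6 + 1 (b=6); 6→7: 3·7^3 + 3·7^2 + 3·7 + 1 = 1198; 1198−1 = 1197
i=5: 1197 = 3·7^3 + 3·7^2 + 3·7 (b=7); 7→8: 3·8^3 + 3·8^2 + 3·8 = 1752; 1752−1 = 1751

554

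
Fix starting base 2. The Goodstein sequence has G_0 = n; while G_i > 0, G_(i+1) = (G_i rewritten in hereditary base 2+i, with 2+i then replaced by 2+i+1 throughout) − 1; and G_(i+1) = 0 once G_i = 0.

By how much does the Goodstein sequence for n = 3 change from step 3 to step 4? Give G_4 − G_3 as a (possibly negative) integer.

i=0: 3 = 2 + 1 (b=2); 2→3: 3 + 1 = 4; 4−1 = 3
i=1: 3 = 3 (b=3); 3→4: 4 = 4; 4−1 = 3
i=2: 3 = 3 (b=4); 4→5: 3 = 3; 3−1 = 2
i=3: 2 = 2 (b=5); 5→6: 2 = 2; 2−1 = 1

-1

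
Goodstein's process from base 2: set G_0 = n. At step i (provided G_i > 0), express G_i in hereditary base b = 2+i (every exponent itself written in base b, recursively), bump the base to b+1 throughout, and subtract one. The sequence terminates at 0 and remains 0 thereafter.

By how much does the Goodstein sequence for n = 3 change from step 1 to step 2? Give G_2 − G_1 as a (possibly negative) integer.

0

G_0 = 3. HB_2(3) = 2 + 1. Bump = 4. G_1 = 3.
G_1 = 3. HB_3(3) = 3. Bump = 4. G_2 = 3.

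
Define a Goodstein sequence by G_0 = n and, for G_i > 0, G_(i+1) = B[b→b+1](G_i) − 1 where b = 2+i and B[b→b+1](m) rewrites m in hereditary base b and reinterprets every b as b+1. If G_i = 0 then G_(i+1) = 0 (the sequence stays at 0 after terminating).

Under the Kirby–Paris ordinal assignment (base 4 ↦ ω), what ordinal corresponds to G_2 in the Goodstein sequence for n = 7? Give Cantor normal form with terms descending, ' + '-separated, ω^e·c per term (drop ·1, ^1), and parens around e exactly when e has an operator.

ω^ω + 3

step 0: 7 = 2^2 + 2 + 1; sub 3 for 2: 3^3 + 3 + 1; = 31; G_1 = 31−1 = 30
step 1: 30 = 3^3 + 3; sub 4 for 3: 4^4 + 4; = 260; G_2 = 260−1 = 259
step 2: 259 = 4^4 + 3; sub 5 for 4: 5^5 + 3; = 3128; G_3 = 3128−1 = 3127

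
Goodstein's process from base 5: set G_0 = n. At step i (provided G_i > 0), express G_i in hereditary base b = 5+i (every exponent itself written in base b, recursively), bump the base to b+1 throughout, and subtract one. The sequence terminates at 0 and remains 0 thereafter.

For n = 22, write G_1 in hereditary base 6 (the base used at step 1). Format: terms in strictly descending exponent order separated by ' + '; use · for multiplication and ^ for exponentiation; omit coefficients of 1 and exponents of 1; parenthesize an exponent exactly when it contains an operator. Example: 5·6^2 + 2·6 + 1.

4·6 + 1

G_0=22  [base 5] 4·5 + 2  →[5↦6]→  4·6 + 2 = 26  −1 ⇒ G_1=25
G_1=25  [base 6] 4·6 + 1  →[6↦7]→  4·7 + 1 = 29  −1 ⇒ G_2=28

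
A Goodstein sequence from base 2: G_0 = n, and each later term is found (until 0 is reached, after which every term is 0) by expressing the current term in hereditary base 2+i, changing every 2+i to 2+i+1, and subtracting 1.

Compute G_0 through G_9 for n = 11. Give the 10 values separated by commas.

11 —HB2→ 2^(2 + 1) + 2 + 1 —bump→ 3^(3 + 1) + 3 + 1 = 85 —(−1)→ 84
84 —HB3→ 3^(3 + 1) + 3 —bump→ 4^(4 + 1) + 4 = 1028 —(−1)→ 1027
1027 —HB4→ 4^(4 + 1) + 3 —bump→ 5^(5 + 1) + 3 = 15628 —(−1)→ 15627
15627 —HB5→ 5^(5 + 1) + 2 —bump→ 6^(6 + 1) + 2 = 279938 —(−1)→ 279937
279937 —HB6→ 6^(6 + 1) + 1 —bump→ 7^(7 + 1) + 1 = 5764802 —(−1)→ 5764801
5764801 —HB7→ 7^(7 + 1) —bump→ 8^(8 + 1) = 134217728 —(−1)→ 134217727
134217727 —HB8→ 7·8^8 + 7·8^7 + 7·8^6 + 7·8^5 + 7·8^4 + 7·8^3 + 7·8^2 + 7·8 + 7 —bump→ 7·9^9 + 7·9^7 + 7·9^6 + 7·9^5 + 7·9^4 + 7·9^3 + 7·9^2 + 7·9 + 7 = 2749609303 —(−1)→ 2749609302
2749609302 —HB9→ 7·9^9 + 7·9^7 + 7·9^6 + 7·9^5 + 7·9^4 + 7·9^3 + 7·9^2 + 7·9 + 6 —bump→ 7·10^10 + 7·10^7 + 7·10^6 + 7·10^5 + 7·10^4 + 7·10^3 + 7·10^2 + 7·10 + 6 = 70077777776 —(−1)→ 70077777775
70077777775 —HB10→ 7·10^10 + 7·10^7 + 7·10^6 + 7·10^5 + 7·10^4 + 7·10^3 + 7·10^2 + 7·10 + 5 —bump→ 7·11^11 + 7·11^7 + 7·11^6 + 7·11^5 + 7·11^4 + 7·11^3 + 7·11^2 + 7·11 + 5 = 1997331745491 —(−1)→ 1997331745490

11, 84, 1027, 15627, 279937, 5764801, 134217727, 2749609302, 70077777775, 1997331745490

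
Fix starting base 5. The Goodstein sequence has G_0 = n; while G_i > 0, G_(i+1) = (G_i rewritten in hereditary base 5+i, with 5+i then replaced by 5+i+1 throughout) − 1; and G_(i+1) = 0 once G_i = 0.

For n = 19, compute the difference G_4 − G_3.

2

i=0: 19 = 3·5 + 4 (b=5); 5→6: 3·6 + 4 = 22; 22−1 = 21
i=1: 21 = 3·6 + 3 (b=6); 6→7: 3·7 + 3 = 24; 24−1 = 23
i=2: 23 = 3·7 + 2 (b=7); 7→8: 3·8 + 2 = 26; 26−1 = 25
i=3: 25 = 3·8 + 1 (b=8); 8→9: 3·9 + 1 = 28; 28−1 = 27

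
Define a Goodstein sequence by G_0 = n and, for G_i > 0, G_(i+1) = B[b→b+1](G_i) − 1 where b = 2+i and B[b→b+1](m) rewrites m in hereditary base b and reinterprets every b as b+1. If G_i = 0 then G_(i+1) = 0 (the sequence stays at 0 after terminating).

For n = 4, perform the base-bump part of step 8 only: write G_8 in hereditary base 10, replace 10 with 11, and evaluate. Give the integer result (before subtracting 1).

G_0=4  [base 2] 2^2  →[2↦3]→  3^3 = 27  −1 ⇒ G_1=26
G_1=26  [base 3] 2·3^2 + 2·3 + 2  →[3↦4]→  2·4^2 + 2·4 + 2 = 42  −1 ⇒ G_2=41
G_2=41  [base 4] 2·4^2 + 2·4 + 1  →[4↦5]→  2·5^2 + 2·5 + 1 = 61  −1 ⇒ G_3=60
G_3=60  [base 5] 2·5^2 + 2·5  →[5↦6]→  2·6^2 + 2·6 = 84  −1 ⇒ G_4=83
G_4=83  [base 6] 2·6^2 + 6 + 5  →[6↦7]→  2·7^2 + 7 + 5 = 110  −1 ⇒ G_5=109
G_5=109  [base 7] 2·7^2 + 7 + 4  →[7↦8]→  2·8^2 + 8 + 4 = 140  −1 ⇒ G_6=139
G_6=139  [base 8] 2·8^2 + 8 + 3  →[8↦9]→  2·9^2 + 9 + 3 = 174  −1 ⇒ G_7=173
G_7=173  [base 9] 2·9^2 + 9 + 2  →[9↦10]→  2·10^2 + 10 + 2 = 212  −1 ⇒ G_8=211

254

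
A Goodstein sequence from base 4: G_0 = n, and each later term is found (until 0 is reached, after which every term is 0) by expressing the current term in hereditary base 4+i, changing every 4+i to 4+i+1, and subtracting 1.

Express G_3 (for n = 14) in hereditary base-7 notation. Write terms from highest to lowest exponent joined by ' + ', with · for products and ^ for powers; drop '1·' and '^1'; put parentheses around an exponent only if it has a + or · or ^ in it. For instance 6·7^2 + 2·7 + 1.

base 4: 14 = 3·4 + 2; at 5: 3·5 + 2 = 17; next = 16
base 5: 16 = 3·5 + 1; at 6: 3·6 + 1 = 19; next = 18
base 6: 18 = 3·6; at 7: 3·7 = 21; next = 20

2·7 + 6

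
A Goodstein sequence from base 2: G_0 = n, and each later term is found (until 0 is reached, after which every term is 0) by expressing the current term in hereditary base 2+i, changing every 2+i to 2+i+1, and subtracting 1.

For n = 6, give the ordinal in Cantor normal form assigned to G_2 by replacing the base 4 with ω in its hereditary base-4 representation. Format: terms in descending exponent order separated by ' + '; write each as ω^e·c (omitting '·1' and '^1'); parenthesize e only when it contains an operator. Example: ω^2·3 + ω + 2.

G_0=6  [base 2] 2^2 + 2  →[2↦3]→  3^3 + 3 = 30  −1 ⇒ G_1=29
G_1=29  [base 3] 3^3 + 2  →[3↦4]→  4^4 + 2 = 258  −1 ⇒ G_2=257
G_2=257  [base 4] 4^4 + 1  →[4↦5]→  5^5 + 1 = 3126  −1 ⇒ G_3=3125

ω^ω + 1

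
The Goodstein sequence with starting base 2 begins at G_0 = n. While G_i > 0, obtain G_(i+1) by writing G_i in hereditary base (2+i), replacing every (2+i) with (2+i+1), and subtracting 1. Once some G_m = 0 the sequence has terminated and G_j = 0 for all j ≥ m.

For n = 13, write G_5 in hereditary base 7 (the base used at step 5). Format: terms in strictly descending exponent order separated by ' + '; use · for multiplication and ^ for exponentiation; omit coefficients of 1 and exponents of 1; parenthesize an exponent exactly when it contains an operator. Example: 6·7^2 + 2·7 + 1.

7^(7 + 1) + 3·7^3 + 3·7^2 + 3·7

i=0: 13 = 2^(2 + 1) + 2^2 + 1 (b=2); 2→3: 3^(3 + 1) + 3^3 + 1 = 109; 109−1 = 108
i=1: 108 = 3^(3 + 1) + 3^3 (b=3); 3→4: 4^(4 + 1) + 4^4 = 1280; 1280−1 = 1279
i=2: 1279 = 4^(4 + 1) + 3·4^3 + 3·4^2 + 3·4 + 3 (b=4); 4→5: 5^(5 + 1) + 3·5^3 + 3·5^2 + 3·5 + 3 = 16093; 16093−1 = 16092
i=3: 16092 = 5^(5 + 1) + 3·5^3 + 3·5^2 + 3·5 + 2 (b=5); 5→6: 6^(6 + 1) + 3·6^3 + 3·6^2 + 3·6 + 2 = 280712; 280712−1 = 280711
i=4: 280711 = 6^(6 + 1) + 3·6^3 + 3·6^2 + 3·6 + 1 (b=6); 6→7: 7^(7 + 1) + 3·7^3 + 3·7^2 + 3·7 + 1 = 5765999; 5765999−1 = 5765998
i=5: 5765998 = 7^(7 + 1) + 3·7^3 + 3·7^2 + 3·7 (b=7); 7→8: 8^(8 + 1) + 3·8^3 + 3·8^2 + 3·8 = 134219480; 134219480−1 = 134219479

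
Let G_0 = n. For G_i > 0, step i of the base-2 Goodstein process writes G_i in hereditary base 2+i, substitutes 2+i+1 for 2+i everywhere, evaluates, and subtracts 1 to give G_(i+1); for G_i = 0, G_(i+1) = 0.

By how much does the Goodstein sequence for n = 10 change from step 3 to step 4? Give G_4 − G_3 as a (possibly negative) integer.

(0) 10|_2 = 2^(2 + 1) + 2 ↦ 3^(3 + 1) + 3|_3 = 84 ⇒ 83
(1) 83|_3 = 3^(3 + 1) + 2 ↦ 4^(4 + 1) + 2|_4 = 1026 ⇒ 1025
(2) 1025|_4 = 4^(4 + 1) + 1 ↦ 5^(5 + 1) + 1|_5 = 15626 ⇒ 15625
(3) 15625|_5 = 5^(5 + 1) ↦ 6^(6 + 1)|_6 = 279936 ⇒ 279935

264310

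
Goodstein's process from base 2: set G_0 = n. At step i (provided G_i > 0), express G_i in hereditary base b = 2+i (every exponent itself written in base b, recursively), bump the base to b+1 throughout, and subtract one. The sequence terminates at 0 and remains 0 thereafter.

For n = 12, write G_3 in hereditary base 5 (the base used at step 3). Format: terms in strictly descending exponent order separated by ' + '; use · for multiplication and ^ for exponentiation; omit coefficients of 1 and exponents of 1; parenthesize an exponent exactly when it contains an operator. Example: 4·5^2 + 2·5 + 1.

5^(5 + 1) + 2·5^2 + 2·5

G_0=12  [base 2] 2^(2 + 1) + 2^2  →[2↦3]→  3^(3 + 1) + 3^3 = 108  −1 ⇒ G_1=107
G_1=107  [base 3] 3^(3 + 1) + 2·3^2 + 2·3 + 2  →[3↦4]→  4^(4 + 1) + 2·4^2 + 2·4 + 2 = 1066  −1 ⇒ G_2=1065
G_2=1065  [base 4] 4^(4 + 1) + 2·4^2 + 2·4 + 1  →[4↦5]→  5^(5 + 1) + 2·5^2 + 2·5 + 1 = 15686  −1 ⇒ G_3=15685
G_3=15685  [base 5] 5^(5 + 1) + 2·5^2 + 2·5  →[5↦6]→  6^(6 + 1) + 2·6^2 + 2·6 = 280020  −1 ⇒ G_4=280019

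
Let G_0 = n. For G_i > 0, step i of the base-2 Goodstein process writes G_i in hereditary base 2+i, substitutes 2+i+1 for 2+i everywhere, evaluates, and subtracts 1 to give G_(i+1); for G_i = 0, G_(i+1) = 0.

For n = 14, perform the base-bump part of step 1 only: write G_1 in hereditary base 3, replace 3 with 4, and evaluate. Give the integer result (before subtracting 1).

(0) 14|_2 = 2^(2 + 1) + 2^2 + 2 ↦ 3^(3 + 1) + 3^3 + 3|_3 = 111 ⇒ 110
(1) 110|_3 = 3^(3 + 1) + 3^3 + 2 ↦ 4^(4 + 1) + 4^4 + 2|_4 = 1282 ⇒ 1281

1282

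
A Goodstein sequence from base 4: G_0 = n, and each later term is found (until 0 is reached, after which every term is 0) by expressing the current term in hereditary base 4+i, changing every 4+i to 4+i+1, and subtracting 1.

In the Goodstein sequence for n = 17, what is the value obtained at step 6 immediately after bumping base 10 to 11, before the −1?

56

i=0: 17 = 4^2 + 1 (b=4); 4→5: 5^2 + 1 = 26; 26−1 = 25
i=1: 25 = 5^2 (b=5); 5→6: 6^2 = 36; 36−1 = 35
i=2: 35 = 5·6 + 5 (b=6); 6→7: 5·7 + 5 = 40; 40−1 = 39
i=3: 39 = 5·7 + 4 (b=7); 7→8: 5·8 + 4 = 44; 44−1 = 43
i=4: 43 = 5·8 + 3 (b=8); 8→9: 5·9 + 3 = 48; 48−1 = 47
i=5: 47 = 5·9 + 2 (b=9); 9→10: 5·10 + 2 = 52; 52−1 = 51
i=6: 51 = 5·10 + 1 (b=10); 10→11: 5·11 + 1 = 56; 56−1 = 55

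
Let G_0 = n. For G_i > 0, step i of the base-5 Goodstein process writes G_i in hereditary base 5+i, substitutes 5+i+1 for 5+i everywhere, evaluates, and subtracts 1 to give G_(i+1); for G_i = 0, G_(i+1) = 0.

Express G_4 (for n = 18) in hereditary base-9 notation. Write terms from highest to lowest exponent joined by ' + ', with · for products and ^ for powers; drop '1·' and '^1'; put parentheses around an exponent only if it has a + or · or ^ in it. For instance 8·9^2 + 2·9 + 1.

2·9 + 8

i=0: 18 = 3·5 + 3 (b=5); 5→6: 3·6 + 3 = 21; 21−1 = 20
i=1: 20 = 3·6 + 2 (b=6); 6→7: 3·7 + 2 = 23; 23−1 = 22
i=2: 22 = 3·7 + 1 (b=7); 7→8: 3·8 + 1 = 25; 25−1 = 24
i=3: 24 = 3·8 (b=8); 8→9: 3·9 = 27; 27−1 = 26
i=4: 26 = 2·9 + 8 (b=9); 9→10: 2·10 + 8 = 28; 28−1 = 27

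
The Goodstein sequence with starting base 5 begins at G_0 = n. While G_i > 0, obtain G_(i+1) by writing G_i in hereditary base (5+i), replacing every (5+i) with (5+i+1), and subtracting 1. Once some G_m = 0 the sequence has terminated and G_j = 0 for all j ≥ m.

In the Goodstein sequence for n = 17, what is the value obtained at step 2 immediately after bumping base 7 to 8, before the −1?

24

[0] 17 ≡ 3·5 + 2 (base 5). Lift 6: 20. −1: 19.
[1] 19 ≡ 3·6 + 1 (base 6). Lift 7: 22. −1: 21.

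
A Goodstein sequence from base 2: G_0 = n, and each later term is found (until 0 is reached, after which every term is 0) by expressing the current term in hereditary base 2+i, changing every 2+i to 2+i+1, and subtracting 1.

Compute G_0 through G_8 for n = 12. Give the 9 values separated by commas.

i=0: 12 = 2^(2 + 1) + 2^2 (b=2); 2→3: 3^(3 + 1) + 3^3 = 108; 108−1 = 107
i=1: 107 = 3^(3 + 1) + 2·3^2 + 2·3 + 2 (b=3); 3→4: 4^(4 + 1) + 2·4^2 + 2·4 + 2 = 1066; 1066−1 = 1065
i=2: 1065 = 4^(4 + 1) + 2·4^2 + 2·4 + 1 (b=4); 4→5: 5^(5 + 1) + 2·5^2 + 2·5 + 1 = 15686; 15686−1 = 15685
i=3: 15685 = 5^(5 + 1) + 2·5^2 + 2·5 (b=5); 5→6: 6^(6 + 1) + 2·6^2 + 2·6 = 280020; 280020−1 = 280019
i=4: 280019 = 6^(6 + 1) + 2·6^2 + 6 + 5 (b=6); 6→7: 7^(7 + 1) + 2·7^2 + 7 + 5 = 5764911; 5764911−1 = 5764910
i=5: 5764910 = 7^(7 + 1) + 2·7^2 + 7 + 4 (b=7); 7→8: 8^(8 + 1) + 2·8^2 + 8 + 4 = 134217868; 134217868−1 = 134217867
i=6: 134217867 = 8^(8 + 1) + 2·8^2 + 8 + 3 (b=8); 8→9: 9^(9 + 1) + 2·9^2 + 9 + 3 = 3486784575; 3486784575−1 = 3486784574
i=7: 3486784574 = 9^(9 + 1) + 2·9^2 + 9 + 2 (b=9); 9→10: 10^(10 + 1) + 2·10^2 + 10 + 2 = 100000000212; 100000000212−1 = 100000000211

12, 107, 1065, 15685, 280019, 5764910, 134217867, 3486784574, 100000000211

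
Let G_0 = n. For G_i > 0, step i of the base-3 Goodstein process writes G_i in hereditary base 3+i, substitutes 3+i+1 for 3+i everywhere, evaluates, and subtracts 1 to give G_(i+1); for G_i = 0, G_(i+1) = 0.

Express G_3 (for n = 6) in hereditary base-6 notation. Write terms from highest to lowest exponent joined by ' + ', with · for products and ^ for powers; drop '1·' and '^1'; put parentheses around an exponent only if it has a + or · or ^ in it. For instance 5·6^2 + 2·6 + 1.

6 + 1

G_0 = 6. HB_3(6) = 2·3. Bump = 8. G_1 = 7.
G_1 = 7. HB_4(7) = 4 + 3. Bump = 8. G_2 = 7.
G_2 = 7. HB_5(7) = 5 + 2. Bump = 8. G_3 = 7.
G_3 = 7. HB_6(7) = 6 + 1. Bump = 8. G_4 = 7.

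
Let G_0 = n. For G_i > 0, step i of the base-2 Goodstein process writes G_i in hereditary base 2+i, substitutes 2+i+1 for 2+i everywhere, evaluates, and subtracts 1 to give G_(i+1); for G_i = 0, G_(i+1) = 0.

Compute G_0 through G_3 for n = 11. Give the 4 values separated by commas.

i=0: 11 = 2^(2 + 1) + 2 + 1 (b=2); 2→3: 3^(3 + 1) + 3 + 1 = 85; 85−1 = 84
i=1: 84 = 3^(3 + 1) + 3 (b=3); 3→4: 4^(4 + 1) + 4 = 1028; 1028−1 = 1027
i=2: 1027 = 4^(4 + 1) + 3 (b=4); 4→5: 5^(5 + 1) + 3 = 15628; 15628−1 = 15627

11, 84, 1027, 15627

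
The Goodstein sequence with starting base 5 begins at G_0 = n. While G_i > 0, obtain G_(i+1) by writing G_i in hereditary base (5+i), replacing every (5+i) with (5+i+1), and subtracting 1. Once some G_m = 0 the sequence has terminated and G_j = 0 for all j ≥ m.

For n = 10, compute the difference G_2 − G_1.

0

G_0 = 10. HB_5(10) = 2·5. Bump = 12. G_1 = 11.
G_1 = 11. HB_6(11) = 6 + 5. Bump = 12. G_2 = 11.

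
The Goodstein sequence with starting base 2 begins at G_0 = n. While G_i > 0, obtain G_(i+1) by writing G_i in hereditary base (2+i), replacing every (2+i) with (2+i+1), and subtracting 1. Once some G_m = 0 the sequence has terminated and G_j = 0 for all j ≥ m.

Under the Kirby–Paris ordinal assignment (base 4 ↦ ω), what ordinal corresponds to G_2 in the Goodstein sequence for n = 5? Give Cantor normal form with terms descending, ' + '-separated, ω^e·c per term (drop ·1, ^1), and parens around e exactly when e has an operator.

ω^3·3 + ω^2·3 + ω·3 + 3

(0) 5|_2 = 2^2 + 1 ↦ 3^3 + 1|_3 = 28 ⇒ 27
(1) 27|_3 = 3^3 ↦ 4^4|_4 = 256 ⇒ 255
(2) 255|_4 = 3·4^3 + 3·4^2 + 3·4 + 3 ↦ 3·5^3 + 3·5^2 + 3·5 + 3|_5 = 468 ⇒ 467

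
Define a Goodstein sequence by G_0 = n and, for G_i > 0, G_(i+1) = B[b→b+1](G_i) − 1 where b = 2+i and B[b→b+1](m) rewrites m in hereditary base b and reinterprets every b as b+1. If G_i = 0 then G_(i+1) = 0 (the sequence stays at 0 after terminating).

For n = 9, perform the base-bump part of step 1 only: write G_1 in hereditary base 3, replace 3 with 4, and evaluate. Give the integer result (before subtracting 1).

step 0: 9 = 2^(2 + 1) + 1; sub 3 for 2: 3^(3 + 1) + 1; = 82; G_1 = 82−1 = 81
step 1: 81 = 3^(3 + 1); sub 4 for 3: 4^(4 + 1); = 1024; G_2 = 1024−1 = 1023

1024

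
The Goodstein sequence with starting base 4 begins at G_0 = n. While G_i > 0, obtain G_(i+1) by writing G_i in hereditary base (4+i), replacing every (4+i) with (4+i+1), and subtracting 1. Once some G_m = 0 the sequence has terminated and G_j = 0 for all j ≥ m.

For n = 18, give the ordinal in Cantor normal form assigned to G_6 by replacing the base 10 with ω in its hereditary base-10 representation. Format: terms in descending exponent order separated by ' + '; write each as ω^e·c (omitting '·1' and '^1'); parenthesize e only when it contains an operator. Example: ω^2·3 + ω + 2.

G_0 = 18. HB_4(18) = 4^2 + 2. Bump = 27. G_1 = 26.
G_1 = 26. HB_5(26) = 5^2 + 1. Bump = 37. G_2 = 36.
G_2 = 36. HB_6(36) = 6^2. Bump = 49. G_3 = 48.
G_3 = 48. HB_7(48) = 6·7 + 6. Bump = 54. G_4 = 53.
G_4 = 53. HB_8(53) = 6·8 + 5. Bump = 59. G_5 = 58.
G_5 = 58. HB_9(58) = 6·9 + 4. Bump = 64. G_6 = 63.
G_6 = 63. HB_10(63) = 6·10 + 3. Bump = 69. G_7 = 68.

ω·6 + 3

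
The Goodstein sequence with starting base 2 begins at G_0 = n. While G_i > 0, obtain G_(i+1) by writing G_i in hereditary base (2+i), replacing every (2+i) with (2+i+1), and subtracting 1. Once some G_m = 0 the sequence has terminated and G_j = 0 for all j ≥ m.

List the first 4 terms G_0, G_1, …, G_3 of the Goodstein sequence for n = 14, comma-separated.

14 —HB2→ 2^(2 + 1) + 2^2 + 2 —bump→ 3^(3 + 1) + 3^3 + 3 = 111 —(−1)→ 110
110 —HB3→ 3^(3 + 1) + 3^3 + 2 —bump→ 4^(4 + 1) + 4^4 + 2 = 1282 —(−1)→ 1281
1281 —HB4→ 4^(4 + 1) + 4^4 + 1 —bump→ 5^(5 + 1) + 5^5 + 1 = 18751 —(−1)→ 18750

14, 110, 1281, 18750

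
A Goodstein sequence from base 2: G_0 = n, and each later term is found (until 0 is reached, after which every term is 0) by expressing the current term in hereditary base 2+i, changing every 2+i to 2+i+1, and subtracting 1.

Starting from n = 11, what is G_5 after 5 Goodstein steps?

step 0: 11 = 2^(2 + 1) + 2 + 1; sub 3 for 2: 3^(3 + 1) + 3 + 1; = 85; G_1 = 85−1 = 84
step 1: 84 = 3^(3 + 1) + 3; sub 4 for 3: 4^(4 + 1) + 4; = 1028; G_2 = 1028−1 = 1027
step 2: 1027 = 4^(4 + 1) + 3; sub 5 for 4: 5^(5 + 1) + 3; = 15628; G_3 = 15628−1 = 15627
step 3: 15627 = 5^(5 + 1) + 2; sub 6 for 5: 6^(6 + 1) + 2; = 279938; G_4 = 279938−1 = 279937
step 4: 279937 = 6^(6 + 1) + 1; sub 7 for 6: 7^(7 + 1) + 1; = 5764802; G_5 = 5764802−1 = 5764801
step 5: 5764801 = 7^(7 + 1); sub 8 for 7: 8^(8 + 1); = 134217728; G_6 = 134217728−1 = 134217727

5764801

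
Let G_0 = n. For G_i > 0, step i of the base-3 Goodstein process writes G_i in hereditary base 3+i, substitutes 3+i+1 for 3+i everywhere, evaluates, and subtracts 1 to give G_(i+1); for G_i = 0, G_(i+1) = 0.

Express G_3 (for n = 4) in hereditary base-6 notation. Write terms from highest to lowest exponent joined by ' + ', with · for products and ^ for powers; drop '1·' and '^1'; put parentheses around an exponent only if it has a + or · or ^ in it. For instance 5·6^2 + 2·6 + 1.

step 0: 4 = 3 + 1; sub 4 for 3: 4 + 1; = 5; G_1 = 5−1 = 4
step 1: 4 = 4; sub 5 for 4: 5; = 5; G_2 = 5−1 = 4
step 2: 4 = 4; sub 6 for 5: 4; = 4; G_3 = 4−1 = 3
step 3: 3 = 3; sub 7 for 6: 3; = 3; G_4 = 3−1 = 2

3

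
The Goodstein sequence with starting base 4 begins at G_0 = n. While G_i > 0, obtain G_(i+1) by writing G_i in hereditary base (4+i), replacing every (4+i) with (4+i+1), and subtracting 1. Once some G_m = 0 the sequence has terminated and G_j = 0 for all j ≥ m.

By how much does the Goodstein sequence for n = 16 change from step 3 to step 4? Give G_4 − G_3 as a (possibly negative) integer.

step 0: 16 = 4^2; sub 5 for 4: 5^2; = 25; G_1 = 25−1 = 24
step 1: 24 = 4·5 + 4; sub 6 for 5: 4·6 + 4; = 28; G_2 = 28−1 = 27
step 2: 27 = 4·6 + 3; sub 7 for 6: 4·7 + 3; = 31; G_3 = 31−1 = 30
step 3: 30 = 4·7 + 2; sub 8 for 7: 4·8 + 2; = 34; G_4 = 34−1 = 33

3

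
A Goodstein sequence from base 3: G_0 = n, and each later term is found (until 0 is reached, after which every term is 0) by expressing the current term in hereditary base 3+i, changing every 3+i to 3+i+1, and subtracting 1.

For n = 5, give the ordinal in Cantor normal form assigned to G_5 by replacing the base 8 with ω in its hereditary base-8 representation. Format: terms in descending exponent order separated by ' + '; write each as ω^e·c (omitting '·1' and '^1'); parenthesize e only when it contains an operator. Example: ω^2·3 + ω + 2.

i=0: 5 = 3 + 2 (b=3); 3→4: 4 + 2 = 6; 6−1 = 5
i=1: 5 = 4 + 1 (b=4); 4→5: 5 + 1 = 6; 6−1 = 5
i=2: 5 = 5 (b=5); 5→6: 6 = 6; 6−1 = 5
i=3: 5 = 5 (b=6); 6→7: 5 = 5; 5−1 = 4
i=4: 4 = 4 (b=7); 7→8: 4 = 4; 4−1 = 3

3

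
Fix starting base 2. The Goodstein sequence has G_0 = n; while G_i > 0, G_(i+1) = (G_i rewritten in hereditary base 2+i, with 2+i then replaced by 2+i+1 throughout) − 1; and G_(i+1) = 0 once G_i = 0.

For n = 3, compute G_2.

3

(0) 3|_2 = 2 + 1 ↦ 3 + 1|_3 = 4 ⇒ 3
(1) 3|_3 = 3 ↦ 4|_4 = 4 ⇒ 3
(2) 3|_4 = 3 ↦ 3|_5 = 3 ⇒ 2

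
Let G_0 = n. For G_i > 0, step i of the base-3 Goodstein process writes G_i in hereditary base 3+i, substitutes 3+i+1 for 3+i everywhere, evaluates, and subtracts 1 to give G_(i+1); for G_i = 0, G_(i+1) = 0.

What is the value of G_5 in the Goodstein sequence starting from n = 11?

43

step 0: 11 = 3^2 + 2; sub 4 for 3: 4^2 + 2; = 18; G_1 = 18−1 = 17
step 1: 17 = 4^2 + 1; sub 5 for 4: 5^2 + 1; = 26; G_2 = 26−1 = 25
step 2: 25 = 5^2; sub 6 for 5: 6^2; = 36; G_3 = 36−1 = 35
step 3: 35 = 5·6 + 5; sub 7 for 6: 5·7 + 5; = 40; G_4 = 40−1 = 39
step 4: 39 = 5·7 + 4; sub 8 for 7: 5·8 + 4; = 44; G_5 = 44−1 = 43
step 5: 43 = 5·8 + 3; sub 9 for 8: 5·9 + 3; = 48; G_6 = 48−1 = 47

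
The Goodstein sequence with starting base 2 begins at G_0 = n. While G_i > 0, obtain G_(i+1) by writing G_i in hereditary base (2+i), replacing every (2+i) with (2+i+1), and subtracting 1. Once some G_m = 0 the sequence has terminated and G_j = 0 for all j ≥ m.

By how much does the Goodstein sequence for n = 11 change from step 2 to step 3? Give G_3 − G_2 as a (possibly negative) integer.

14600

base 2: 11 = 2^(2 + 1) + 2 + 1; at 3: 3^(3 + 1) + 3 + 1 = 85; next = 84
base 3: 84 = 3^(3 + 1) + 3; at 4: 4^(4 + 1) + 4 = 1028; next = 1027
base 4: 1027 = 4^(4 + 1) + 3; at 5: 5^(5 + 1) + 3 = 15628; next = 15627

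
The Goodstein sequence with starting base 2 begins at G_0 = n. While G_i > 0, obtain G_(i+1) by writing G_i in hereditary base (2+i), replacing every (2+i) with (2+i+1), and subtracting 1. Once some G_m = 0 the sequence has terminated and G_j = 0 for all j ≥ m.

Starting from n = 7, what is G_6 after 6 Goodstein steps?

16777215

G_0 = 7. HB_2(7) = 2^2 + 2 + 1. Bump = 31. G_1 = 30.
G_1 = 30. HB_3(30) = 3^3 + 3. Bump = 260. G_2 = 259.
G_2 = 259. HB_4(259) = 4^4 + 3. Bump = 3128. G_3 = 3127.
G_3 = 3127. HB_5(3127) = 5^5 + 2. Bump = 46658. G_4 = 46657.
G_4 = 46657. HB_6(46657) = 6^6 + 1. Bump = 823544. G_5 = 823543.
G_5 = 823543. HB_7(823543) = 7^7. Bump = 16777216. G_6 = 16777215.
G_6 = 16777215. HB_8(16777215) = 7·8^7 + 7·8^6 + 7·8^5 + 7·8^4 + 7·8^3 + 7·8^2 + 7·8 + 7. Bump = 37665880. G_7 = 37665879.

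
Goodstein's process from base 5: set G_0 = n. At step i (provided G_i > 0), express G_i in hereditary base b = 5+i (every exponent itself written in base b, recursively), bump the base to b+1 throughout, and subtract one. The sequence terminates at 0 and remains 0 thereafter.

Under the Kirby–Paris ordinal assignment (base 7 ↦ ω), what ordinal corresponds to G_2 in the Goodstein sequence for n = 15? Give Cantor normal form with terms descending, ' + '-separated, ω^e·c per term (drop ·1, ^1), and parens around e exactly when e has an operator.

ω·2 + 4

15 —HB5→ 3·5 —bump→ 3·6 = 18 —(−1)→ 17
17 —HB6→ 2·6 + 5 —bump→ 2·7 + 5 = 19 —(−1)→ 18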